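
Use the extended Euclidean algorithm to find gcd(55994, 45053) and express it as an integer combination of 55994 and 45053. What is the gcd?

1

Apply Euclid's algorithm to 55994 and 45053:
55994 = 1·45053 + 10941
45053 = 4·10941 + 1289
10941 = 8·1289 + 629
1289 = 2·629 + 31
629 = 20·31 + 9
31 = 3·9 + 4
9 = 2·4 + 1
4 = 4·1 + 0
gcd(55994, 45053) = 1.
Working backward:
1 = 9 − 2·4
1 = −2·31 + 7·9
1 = 7·629 − 142·31
1 = −142·1289 + 291·629
1 = 291·10941 − 2470·1289
1 = −2470·45053 + 10171·10941
1 = 10171·55994 − 12641·45053
So 1 = (10171)·55994 + (-12641)·45053.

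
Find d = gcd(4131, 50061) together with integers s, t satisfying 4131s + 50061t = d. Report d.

3

Apply Euclid's algorithm to 50061 and 4131:
50061 = 12×4131 + 489
4131 = 8×489 + 219
489 = 2×219 + 51
219 = 4×51 + 15
51 = 3×15 + 6
15 = 2×6 + 3
6 = 2×3 + 0
gcd(4131, 50061) = 3.
Express as a combination:
3 = 15 − 2·6
3 = −2·51 + 7·15
3 = 7·219 − 30·51
3 = −30·489 + 67·219
3 = 67·4131 − 566·489
3 = −566·50061 + 6859·4131
So 3 = (-566)·50061 + (6859)·4131.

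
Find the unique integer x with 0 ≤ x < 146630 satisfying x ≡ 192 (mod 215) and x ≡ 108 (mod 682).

Write x = 192 + 215·k. Then 215·k ≡ 108 − 192 ≡ 598 (mod 682).
Need 215⁻¹ mod 682. Extended Euclid on (682, 215):
682 = 3×215 + 37
215 = 5×37 + 30
37 = 1×30 + 7
30 = 4×7 + 2
7 = 3×2 + 1
2 = 2×1 + 0
Back-substitute:
1 = 7 − 3·2
1 = −3·30 + 13·7
1 = 13·37 − 16·30
1 = −16·215 + 93·37
1 = 93·682 − 295·215
215⁻¹ ≡ 387 (mod 682), so k ≡ 387·598 ≡ 228 (mod 682).
x = 192 + 215·228 = 49212.

49212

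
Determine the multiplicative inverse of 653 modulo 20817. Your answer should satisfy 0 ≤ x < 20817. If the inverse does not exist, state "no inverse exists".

gcd(20817, 653) by repeated division:
20817 = 31·653 + 574
653 = 1·574 + 79
574 = 7·79 + 21
79 = 3·21 + 16
21 = 1·16 + 5
16 = 3·5 + 1
5 = 5·1 + 0
gcd = 1, so the inverse exists. Back-substitute:
1 = 16 − 3·5
1 = −3·21 + 4·16
1 = 4·79 − 15·21
1 = −15·574 + 109·79
1 = 109·653 − 124·574
1 = −124·20817 + 3953·653
So 653·3953 ≡ 1 (mod 20817).

3953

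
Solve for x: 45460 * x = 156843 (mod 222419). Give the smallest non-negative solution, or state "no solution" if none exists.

12054

First find gcd(45460, 222419):
222419 = 4·45460 + 40579
45460 = 1·40579 + 4881
40579 = 8·4881 + 1531
4881 = 3·1531 + 288
1531 = 5·288 + 91
288 = 3·91 + 15
91 = 6·15 + 1
15 = 15·1 + 0
gcd = 1, so a unique solution mod 222419 exists.
Back-substitute for the Bézout coefficients:
1 = 91 − 6·15
1 = −6·288 + 19·91
1 = 19·1531 − 101·288
1 = −101·4881 + 322·1531
1 = 322·40579 − 2677·4881
1 = −2677·45460 + 2999·40579
1 = 2999·222419 − 14673·45460
So 45460·(-14673) ≡ 1 (mod 222419), giving 45460⁻¹ ≡ 207746.
x ≡ 45460⁻¹·156843 ≡ 207746·156843 ≡ 12054 (mod 222419).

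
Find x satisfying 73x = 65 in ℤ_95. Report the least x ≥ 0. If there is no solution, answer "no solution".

10

First find gcd(73, 95):
95 = 1×73 + 22
73 = 3×22 + 7
22 = 3×7 + 1
7 = 7×1 + 0
gcd = 1, so a unique solution mod 95 exists.
Back-substitute for the Bézout coefficients:
1 = 22 − 3·7
1 = −3·73 + 10·22
1 = 10·95 − 13·73
So 73·(-13) ≡ 1 (mod 95), giving 73⁻¹ ≡ 82.
x ≡ 73⁻¹·65 ≡ 82·65 ≡ 10 (mod 95).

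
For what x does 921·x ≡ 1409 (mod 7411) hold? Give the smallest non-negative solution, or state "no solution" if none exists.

First find gcd(921, 7411):
7411 = 8*921 + 43
921 = 21*43 + 18
43 = 2*18 + 7
18 = 2*7 + 4
7 = 1*4 + 3
4 = 1*3 + 1
3 = 3*1 + 0
gcd = 1, so a unique solution mod 7411 exists.
Back-substitute for the Bézout coefficients:
1 = 4 − 3
1 = −7 + 2·4
1 = 2·18 − 5·7
1 = −5·43 + 12·18
1 = 12·921 − 257·43
1 = −257·7411 + 2068·921
So 921·(2068) ≡ 1 (mod 7411), giving 921⁻¹ ≡ 2068.
x ≡ 921⁻¹·1409 ≡ 2068·1409 ≡ 1289 (mod 7411).

1289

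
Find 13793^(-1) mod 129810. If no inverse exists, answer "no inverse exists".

Extended Euclidean algorithm:
129810 = 9*13793 + 5673
13793 = 2*5673 + 2447
5673 = 2*2447 + 779
2447 = 3*779 + 110
779 = 7*110 + 9
110 = 12*9 + 2
9 = 4*2 + 1
2 = 2*1 + 0
The gcd is 1. Working backward:
1 = 9 − 4·2
1 = −4·110 + 49·9
1 = 49·779 − 347·110
1 = −347·2447 + 1090·779
1 = 1090·5673 − 2527·2447
1 = −2527·13793 + 6144·5673
1 = 6144·129810 − 57823·13793
Thus 13793·(-57823) ≡ 1 (mod 129810); reducing, -57823 mod 129810 = 71987.

71987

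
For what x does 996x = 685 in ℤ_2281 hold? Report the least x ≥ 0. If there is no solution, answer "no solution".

First find gcd(996, 2281):
2281 = 2*996 + 289
996 = 3*289 + 129
289 = 2*129 + 31
129 = 4*31 + 5
31 = 6*5 + 1
5 = 5*1 + 0
gcd = 1, so a unique solution mod 2281 exists.
Back-substitute for the Bézout coefficients:
1 = 31 − 6·5
1 = −6·129 + 25·31
1 = 25·289 − 56·129
1 = −56·996 + 193·289
1 = 193·2281 − 442·996
So 996·(-442) ≡ 1 (mod 2281), giving 996⁻¹ ≡ 1839.
x ≡ 996⁻¹·685 ≡ 1839·685 ≡ 603 (mod 2281).

603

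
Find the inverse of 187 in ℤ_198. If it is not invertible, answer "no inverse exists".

no inverse exists

Euclidean algorithm on 198, 187:
198 = 1×187 + 11
187 = 17×11 + 0
Since gcd = 11 > 1, 187 is not a unit mod 198.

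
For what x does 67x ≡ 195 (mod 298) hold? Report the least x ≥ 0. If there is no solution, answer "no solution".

First find gcd(67, 298):
298 = 4×67 + 30
67 = 2×30 + 7
30 = 4×7 + 2
7 = 3×2 + 1
2 = 2×1 + 0
gcd = 1, so a unique solution mod 298 exists.
Back-substitute for the Bézout coefficients:
1 = 7 − 3·2
1 = −3·30 + 13·7
1 = 13·67 − 29·30
1 = −29·298 + 129·67
So 67·(129) ≡ 1 (mod 298), giving 67⁻¹ ≡ 129.
x ≡ 67⁻¹·195 ≡ 129·195 ≡ 123 (mod 298).

123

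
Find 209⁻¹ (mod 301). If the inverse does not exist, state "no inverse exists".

265

Run Euclid on (301, 209):
301 = 1*209 + 92
209 = 2*92 + 25
92 = 3*25 + 17
25 = 1*17 + 8
17 = 2*8 + 1
8 = 8*1 + 0
gcd = 1, so the inverse exists. Back-substitute:
1 = 17 − 2·8
1 = −2·25 + 3·17
1 = 3·92 − 11·25
1 = −11·209 + 25·92
1 = 25·301 − 36·209
So 209·(-36) ≡ 1 (mod 301), and -36 ≡ 265 (mod 301).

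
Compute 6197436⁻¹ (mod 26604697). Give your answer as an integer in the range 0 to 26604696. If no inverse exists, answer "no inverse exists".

Euclidean algorithm on 26604697, 6197436:
26604697 = 4*6197436 + 1814953
6197436 = 3*1814953 + 752577
1814953 = 2*752577 + 309799
752577 = 2*309799 + 132979
309799 = 2*132979 + 43841
132979 = 3*43841 + 1456
43841 = 30*1456 + 161
1456 = 9*161 + 7
161 = 23*7 + 0
gcd(6197436, 26604697) = 7 ≠ 1, so 6197436 has no multiplicative inverse modulo 26604697.

no inverse exists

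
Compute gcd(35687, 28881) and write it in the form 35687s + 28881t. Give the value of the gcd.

Repeated division:
35687 = 1×28881 + 6806
28881 = 4×6806 + 1657
6806 = 4×1657 + 178
1657 = 9×178 + 55
178 = 3×55 + 13
55 = 4×13 + 3
13 = 4×3 + 1
3 = 3×1 + 0
gcd(35687, 28881) = 1.
Working backward:
1 = 13 − 4·3
1 = −4·55 + 17·13
1 = 17·178 − 55·55
1 = −55·1657 + 512·178
1 = 512·6806 − 2103·1657
1 = −2103·28881 + 8924·6806
1 = 8924·35687 − 11027·28881
So 1 = (8924)·35687 + (-11027)·28881.

1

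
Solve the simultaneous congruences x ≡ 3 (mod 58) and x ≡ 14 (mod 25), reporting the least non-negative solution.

989

Write x = 3 + 58·k. Then 58·k ≡ 14 − 3 ≡ 11 (mod 25).
Need 58⁻¹ mod 25. Extended Euclid on (25, 8):
25 = 3·8 + 1
8 = 8·1 + 0
Back-substitute:
1 = 25 − 3·8
58⁻¹ ≡ 22 (mod 25), so k ≡ 22·11 ≡ 17 (mod 25).
x = 3 + 58·17 = 989.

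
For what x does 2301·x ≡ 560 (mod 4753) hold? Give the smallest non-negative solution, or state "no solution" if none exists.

First find gcd(2301, 4753):
4753 = 2×2301 + 151
2301 = 15×151 + 36
151 = 4×36 + 7
36 = 5×7 + 1
7 = 7×1 + 0
gcd = 1, so a unique solution mod 4753 exists.
Back-substitute for the Bézout coefficients:
1 = 36 − 5·7
1 = −5·151 + 21·36
1 = 21·2301 − 320·151
1 = −320·4753 + 661·2301
So 2301·(661) ≡ 1 (mod 4753), giving 2301⁻¹ ≡ 661.
x ≡ 2301⁻¹·560 ≡ 661·560 ≡ 4179 (mod 4753).

4179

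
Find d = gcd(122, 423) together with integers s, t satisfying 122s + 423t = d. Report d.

1

Repeated division:
423 = 3*122 + 57
122 = 2*57 + 8
57 = 7*8 + 1
8 = 8*1 + 0
gcd(122, 423) = 1.
Working backward:
1 = 57 − 7·8
1 = −7·122 + 15·57
1 = 15·423 − 52·122
So 1 = (15)·423 + (-52)·122.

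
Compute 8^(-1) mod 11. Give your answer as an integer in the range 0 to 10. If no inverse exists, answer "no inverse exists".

7

Apply the Euclidean algorithm to 11 and 8:
11 = 1×8 + 3
8 = 2×3 + 2
3 = 1×2 + 1
2 = 2×1 + 0
Since gcd(8, 11) = 1, back-substitute to write 1 as a combination:
1 = 3 − 2
1 = −8 + 3·3
1 = 3·11 − 4·8
Thus 8·(-4) ≡ 1 (mod 11); reducing, -4 mod 11 = 7.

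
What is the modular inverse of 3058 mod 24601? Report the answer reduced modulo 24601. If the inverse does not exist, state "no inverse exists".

19573

Extended Euclidean algorithm:
24601 = 8·3058 + 137
3058 = 22·137 + 44
137 = 3·44 + 5
44 = 8·5 + 4
5 = 1·4 + 1
4 = 4·1 + 0
Since gcd(3058, 24601) = 1, back-substitute to write 1 as a combination:
1 = 5 − 4
1 = −44 + 9·5
1 = 9·137 − 28·44
1 = −28·3058 + 625·137
1 = 625·24601 − 5028·3058
Hence 3058⁻¹ ≡ -5028 ≡ 19573 (mod 24601).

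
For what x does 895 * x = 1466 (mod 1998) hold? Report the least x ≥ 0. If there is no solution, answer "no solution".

812

First find gcd(895, 1998):
1998 = 2*895 + 208
895 = 4*208 + 63
208 = 3*63 + 19
63 = 3*19 + 6
19 = 3*6 + 1
6 = 6*1 + 0
gcd = 1, so a unique solution mod 1998 exists.
Back-substitute for the Bézout coefficients:
1 = 19 − 3·6
1 = −3·63 + 10·19
1 = 10·208 − 33·63
1 = −33·895 + 142·208
1 = 142·1998 − 317·895
So 895·(-317) ≡ 1 (mod 1998), giving 895⁻¹ ≡ 1681.
x ≡ 895⁻¹·1466 ≡ 1681·1466 ≡ 812 (mod 1998).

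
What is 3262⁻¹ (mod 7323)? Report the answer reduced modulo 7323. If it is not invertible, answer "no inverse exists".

Run Euclid on (7323, 3262):
7323 = 2×3262 + 799
3262 = 4×799 + 66
799 = 12×66 + 7
66 = 9×7 + 3
7 = 2×3 + 1
3 = 3×1 + 0
Since gcd(3262, 7323) = 1, back-substitute to write 1 as a combination:
1 = 7 − 2·3
1 = −2·66 + 19·7
1 = 19·799 − 230·66
1 = −230·3262 + 939·799
1 = 939·7323 − 2108·3262
Hence 3262⁻¹ ≡ -2108 ≡ 5215 (mod 7323).

5215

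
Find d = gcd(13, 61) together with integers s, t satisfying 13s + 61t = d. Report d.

1

Repeated division:
61 = 4·13 + 9
13 = 1·9 + 4
9 = 2·4 + 1
4 = 4·1 + 0
gcd(13, 61) = 1.
Express as a combination:
1 = 9 − 2·4
1 = −2·13 + 3·9
1 = 3·61 − 14·13
So 1 = (3)·61 + (-14)·13.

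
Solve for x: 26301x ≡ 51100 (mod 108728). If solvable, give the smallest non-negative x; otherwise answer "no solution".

First find gcd(26301, 108728):
108728 = 4·26301 + 3524
26301 = 7·3524 + 1633
3524 = 2·1633 + 258
1633 = 6·258 + 85
258 = 3·85 + 3
85 = 28·3 + 1
3 = 3·1 + 0
gcd = 1, so a unique solution mod 108728 exists.
Back-substitute for the Bézout coefficients:
1 = 85 − 28·3
1 = −28·258 + 85·85
1 = 85·1633 − 538·258
1 = −538·3524 + 1161·1633
1 = 1161·26301 − 8665·3524
1 = −8665·108728 + 35821·26301
So 26301·(35821) ≡ 1 (mod 108728), giving 26301⁻¹ ≡ 35821.
x ≡ 26301⁻¹·51100 ≡ 35821·51100 ≡ 17220 (mod 108728).

17220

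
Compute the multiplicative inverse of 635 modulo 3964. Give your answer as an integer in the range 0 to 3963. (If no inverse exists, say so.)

1879

Extended Euclidean algorithm:
3964 = 6*635 + 154
635 = 4*154 + 19
154 = 8*19 + 2
19 = 9*2 + 1
2 = 2*1 + 0
gcd = 1, so the inverse exists. Back-substitute:
1 = 19 − 9·2
1 = −9·154 + 73·19
1 = 73·635 − 301·154
1 = −301·3964 + 1879·635
So 635·1879 ≡ 1 (mod 3964).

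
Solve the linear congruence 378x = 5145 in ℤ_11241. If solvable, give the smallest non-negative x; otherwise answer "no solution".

gcd(378, 11241):
11241 = 29*378 + 279
378 = 1*279 + 99
279 = 2*99 + 81
99 = 1*81 + 18
81 = 4*18 + 9
18 = 2*9 + 0
gcd = 9, but 9 ∤ 5145, so the congruence has no solution.

no solution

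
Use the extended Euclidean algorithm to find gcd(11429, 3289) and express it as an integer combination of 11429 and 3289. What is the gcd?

11

Euclidean algorithm:
11429 = 3*3289 + 1562
3289 = 2*1562 + 165
1562 = 9*165 + 77
165 = 2*77 + 11
77 = 7*11 + 0
gcd(11429, 3289) = 11.
Back-substituting:
11 = 165 − 2·77
11 = −2·1562 + 19·165
11 = 19·3289 − 40·1562
11 = −40·11429 + 139·3289
So 11 = (-40)·11429 + (139)·3289.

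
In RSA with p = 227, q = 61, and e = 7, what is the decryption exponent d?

φ(n) = (p−1)(q−1) = 226·60 = 13560.
Need d with 7·d ≡ 1 (mod 13560). Apply the extended Euclidean algorithm:
13560 = 1937*7 + 1
7 = 7*1 + 0
Back-substitute:
1 = 13560 − 1937·7
So 7·(-1937) ≡ 1 (mod 13560), hence d ≡ -1937 ≡ 11623 (mod 13560).

11623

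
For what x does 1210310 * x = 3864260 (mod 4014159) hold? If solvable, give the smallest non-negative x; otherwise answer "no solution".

3793042

First find gcd(1210310, 4014159):
4014159 = 3·1210310 + 383229
1210310 = 3·383229 + 60623
383229 = 6·60623 + 19491
60623 = 3·19491 + 2150
19491 = 9·2150 + 141
2150 = 15·141 + 35
141 = 4·35 + 1
35 = 35·1 + 0
gcd = 1, so a unique solution mod 4014159 exists.
Back-substitute for the Bézout coefficients:
1 = 141 − 4·35
1 = −4·2150 + 61·141
1 = 61·19491 − 553·2150
1 = −553·60623 + 1720·19491
1 = 1720·383229 − 10873·60623
1 = −10873·1210310 + 34339·383229
1 = 34339·4014159 − 113890·1210310
So 1210310·(-113890) ≡ 1 (mod 4014159), giving 1210310⁻¹ ≡ 3900269.
x ≡ 1210310⁻¹·3864260 ≡ 3900269·3864260 ≡ 3793042 (mod 4014159).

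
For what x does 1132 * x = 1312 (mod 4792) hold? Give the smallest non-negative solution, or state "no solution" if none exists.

First find gcd(1132, 4792):
4792 = 4·1132 + 264
1132 = 4·264 + 76
264 = 3·76 + 36
76 = 2·36 + 4
36 = 9·4 + 0
gcd = 4 and 4 | 1312, so solutions exist. Divide through by 4: 283x ≡ 328 (mod 1198).
Now find 283⁻¹ mod 1198:
1198 = 4*283 + 66
283 = 4*66 + 19
66 = 3*19 + 9
19 = 2*9 + 1
9 = 9*1 + 0
Back-substitute:
1 = 19 − 2·9
1 = −2·66 + 7·19
1 = 7·283 − 30·66
1 = −30·1198 + 127·283
So 283⁻¹ ≡ 127 (mod 1198).
Then x ≡ 127·328 ≡ 924 (mod 1198); the smallest non-negative solution is x = 924.

924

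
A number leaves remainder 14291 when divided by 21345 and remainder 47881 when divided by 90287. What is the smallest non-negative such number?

Write x = 14291 + 21345·k. Then 21345·k ≡ 47881 − 14291 ≡ 33590 (mod 90287).
Need 21345⁻¹ mod 90287. Extended Euclid on (90287, 21345):
90287 = 4*21345 + 4907
21345 = 4*4907 + 1717
4907 = 2*1717 + 1473
1717 = 1*1473 + 244
1473 = 6*244 + 9
244 = 27*9 + 1
9 = 9*1 + 0
Back-substitute:
1 = 244 − 27·9
1 = −27·1473 + 163·244
1 = 163·1717 − 190·1473
1 = −190·4907 + 543·1717
1 = 543·21345 − 2362·4907
1 = −2362·90287 + 9991·21345
21345⁻¹ ≡ 9991 (mod 90287), so k ≡ 9991·33590 ≡ 911 (mod 90287).
x = 14291 + 21345·911 = 19459586.

19459586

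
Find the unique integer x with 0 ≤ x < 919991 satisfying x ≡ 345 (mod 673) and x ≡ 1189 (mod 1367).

121485

Write x = 345 + 673·k. Then 673·k ≡ 1189 − 345 ≡ 844 (mod 1367).
Need 673⁻¹ mod 1367. Extended Euclid on (1367, 673):
1367 = 2·673 + 21
673 = 32·21 + 1
21 = 21·1 + 0
Back-substitute:
1 = 673 − 32·21
1 = −32·1367 + 65·673
673⁻¹ ≡ 65 (mod 1367), so k ≡ 65·844 ≡ 180 (mod 1367).
x = 345 + 673·180 = 121485.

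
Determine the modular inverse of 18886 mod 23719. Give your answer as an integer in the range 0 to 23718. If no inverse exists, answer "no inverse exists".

Extended Euclidean algorithm:
23719 = 1·18886 + 4833
18886 = 3·4833 + 4387
4833 = 1·4387 + 446
4387 = 9·446 + 373
446 = 1·373 + 73
373 = 5·73 + 8
73 = 9·8 + 1
8 = 8·1 + 0
gcd = 1, so the inverse exists. Back-substitute:
1 = 73 − 9·8
1 = −9·373 + 46·73
1 = 46·446 − 55·373
1 = −55·4387 + 541·446
1 = 541·4833 − 596·4387
1 = −596·18886 + 2329·4833
1 = 2329·23719 − 2925·18886
Thus 18886·(-2925) ≡ 1 (mod 23719); reducing, -2925 mod 23719 = 20794.

20794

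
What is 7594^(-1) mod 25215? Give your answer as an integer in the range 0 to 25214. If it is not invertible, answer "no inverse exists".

16924

Run Euclid on (25215, 7594):
25215 = 3×7594 + 2433
7594 = 3×2433 + 295
2433 = 8×295 + 73
295 = 4×73 + 3
73 = 24×3 + 1
3 = 3×1 + 0
Since gcd(7594, 25215) = 1, back-substitute to write 1 as a combination:
1 = 73 − 24·3
1 = −24·295 + 97·73
1 = 97·2433 − 800·295
1 = −800·7594 + 2497·2433
1 = 2497·25215 − 8291·7594
Thus 7594·(-8291) ≡ 1 (mod 25215); reducing, -8291 mod 25215 = 16924.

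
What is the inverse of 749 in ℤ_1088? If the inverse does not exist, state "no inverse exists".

613

Run Euclid on (1088, 749):
1088 = 1·749 + 339
749 = 2·339 + 71
339 = 4·71 + 55
71 = 1·55 + 16
55 = 3·16 + 7
16 = 2·7 + 2
7 = 3·2 + 1
2 = 2·1 + 0
gcd = 1, so the inverse exists. Back-substitute:
1 = 7 − 3·2
1 = −3·16 + 7·7
1 = 7·55 − 24·16
1 = −24·71 + 31·55
1 = 31·339 − 148·71
1 = −148·749 + 327·339
1 = 327·1088 − 475·749
Hence 749⁻¹ ≡ -475 ≡ 613 (mod 1088).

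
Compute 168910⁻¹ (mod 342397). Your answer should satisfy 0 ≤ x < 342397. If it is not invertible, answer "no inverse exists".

42117

Apply the Euclidean algorithm to 342397 and 168910:
342397 = 2×168910 + 4577
168910 = 36×4577 + 4138
4577 = 1×4138 + 439
4138 = 9×439 + 187
439 = 2×187 + 65
187 = 2×65 + 57
65 = 1×57 + 8
57 = 7×8 + 1
8 = 8×1 + 0
The gcd is 1. Working backward:
1 = 57 − 7·8
1 = −7·65 + 8·57
1 = 8·187 − 23·65
1 = −23·439 + 54·187
1 = 54·4138 − 509·439
1 = −509·4577 + 563·4138
1 = 563·168910 − 20777·4577
1 = −20777·342397 + 42117·168910
So 168910·42117 ≡ 1 (mod 342397).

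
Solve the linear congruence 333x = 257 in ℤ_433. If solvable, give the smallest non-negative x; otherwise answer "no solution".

First find gcd(333, 433):
433 = 1*333 + 100
333 = 3*100 + 33
100 = 3*33 + 1
33 = 33*1 + 0
gcd = 1, so a unique solution mod 433 exists.
Back-substitute for the Bézout coefficients:
1 = 100 − 3·33
1 = −3·333 + 10·100
1 = 10·433 − 13·333
So 333·(-13) ≡ 1 (mod 433), giving 333⁻¹ ≡ 420.
x ≡ 333⁻¹·257 ≡ 420·257 ≡ 123 (mod 433).

123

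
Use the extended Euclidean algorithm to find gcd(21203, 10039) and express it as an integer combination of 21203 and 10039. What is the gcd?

1

Apply Euclid's algorithm to 21203 and 10039:
21203 = 2*10039 + 1125
10039 = 8*1125 + 1039
1125 = 1*1039 + 86
1039 = 12*86 + 7
86 = 12*7 + 2
7 = 3*2 + 1
2 = 2*1 + 0
gcd(21203, 10039) = 1.
Working backward:
1 = 7 − 3·2
1 = −3·86 + 37·7
1 = 37·1039 − 447·86
1 = −447·1125 + 484·1039
1 = 484·10039 − 4319·1125
1 = −4319·21203 + 9122·10039
So 1 = (-4319)·21203 + (9122)·10039.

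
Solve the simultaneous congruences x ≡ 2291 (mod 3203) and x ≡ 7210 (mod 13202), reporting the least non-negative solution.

Write x = 2291 + 3203·k. Then 3203·k ≡ 7210 − 2291 ≡ 4919 (mod 13202).
Need 3203⁻¹ mod 13202. Extended Euclid on (13202, 3203):
13202 = 4*3203 + 390
3203 = 8*390 + 83
390 = 4*83 + 58
83 = 1*58 + 25
58 = 2*25 + 8
25 = 3*8 + 1
8 = 8*1 + 0
Back-substitute:
1 = 25 − 3·8
1 = −3·58 + 7·25
1 = 7·83 − 10·58
1 = −10·390 + 47·83
1 = 47·3203 − 386·390
1 = −386·13202 + 1591·3203
3203⁻¹ ≡ 1591 (mod 13202), so k ≡ 1591·4919 ≡ 10545 (mod 13202).
x = 2291 + 3203·10545 = 33777926.

33777926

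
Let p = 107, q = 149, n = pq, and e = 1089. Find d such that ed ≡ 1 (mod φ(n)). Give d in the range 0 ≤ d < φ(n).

φ(n) = (p−1)(q−1) = 106·148 = 15688.
Need d with 1089·d ≡ 1 (mod 15688). Apply the extended Euclidean algorithm:
15688 = 14*1089 + 442
1089 = 2*442 + 205
442 = 2*205 + 32
205 = 6*32 + 13
32 = 2*13 + 6
13 = 2*6 + 1
6 = 6*1 + 0
Back-substitute:
1 = 13 − 2·6
1 = −2·32 + 5·13
1 = 5·205 − 32·32
1 = −32·442 + 69·205
1 = 69·1089 − 170·442
1 = −170·15688 + 2449·1089
So 1089·2449 ≡ 1 (mod 15688), hence d = 2449.

2449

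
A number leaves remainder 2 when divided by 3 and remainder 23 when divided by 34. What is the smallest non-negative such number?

Write x = 2 + 3·k. Then 3·k ≡ 23 − 2 ≡ 21 (mod 34).
Need 3⁻¹ mod 34. Extended Euclid on (34, 3):
34 = 11·3 + 1
3 = 3·1 + 0
Back-substitute:
1 = 34 − 11·3
3⁻¹ ≡ 23 (mod 34), so k ≡ 23·21 ≡ 7 (mod 34).
x = 2 + 3·7 = 23.

23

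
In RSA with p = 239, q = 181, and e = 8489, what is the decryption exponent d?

18329

φ(n) = (p−1)(q−1) = 238·180 = 42840.
Need d with 8489·d ≡ 1 (mod 42840). Apply the extended Euclidean algorithm:
42840 = 5*8489 + 395
8489 = 21*395 + 194
395 = 2*194 + 7
194 = 27*7 + 5
7 = 1*5 + 2
5 = 2*2 + 1
2 = 2*1 + 0
Back-substitute:
1 = 5 − 2·2
1 = −2·7 + 3·5
1 = 3·194 − 83·7
1 = −83·395 + 169·194
1 = 169·8489 − 3632·395
1 = −3632·42840 + 18329·8489
So 8489·18329 ≡ 1 (mod 42840), hence d = 18329.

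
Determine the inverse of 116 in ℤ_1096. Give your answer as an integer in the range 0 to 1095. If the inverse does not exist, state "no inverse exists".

no inverse exists

Compute gcd(116, 1096):
1096 = 9·116 + 52
116 = 2·52 + 12
52 = 4·12 + 4
12 = 3·4 + 0
gcd(116, 1096) = 4 ≠ 1, so 116 has no multiplicative inverse modulo 1096.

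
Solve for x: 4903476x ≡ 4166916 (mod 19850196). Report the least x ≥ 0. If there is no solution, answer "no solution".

684671

First find gcd(4903476, 19850196):
19850196 = 4×4903476 + 236292
4903476 = 20×236292 + 177636
236292 = 1×177636 + 58656
177636 = 3×58656 + 1668
58656 = 35×1668 + 276
1668 = 6×276 + 12
276 = 23×12 + 0
gcd = 12 and 12 | 4166916, so solutions exist. Divide through by 12: 408623x ≡ 347243 (mod 1654183).
Now find 408623⁻¹ mod 1654183:
1654183 = 4×408623 + 19691
408623 = 20×19691 + 14803
19691 = 1×14803 + 4888
14803 = 3×4888 + 139
4888 = 35×139 + 23
139 = 6×23 + 1
23 = 23×1 + 0
Back-substitute:
1 = 139 − 6·23
1 = −6·4888 + 211·139
1 = 211·14803 − 639·4888
1 = −639·19691 + 850·14803
1 = 850·408623 − 17639·19691
1 = −17639·1654183 + 71406·408623
So 408623⁻¹ ≡ 71406 (mod 1654183).
Then x ≡ 71406·347243 ≡ 684671 (mod 1654183); the smallest non-negative solution is x = 684671.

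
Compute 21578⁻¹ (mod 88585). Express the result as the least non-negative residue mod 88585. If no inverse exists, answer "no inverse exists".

71437

Extended Euclidean algorithm:
88585 = 4×21578 + 2273
21578 = 9×2273 + 1121
2273 = 2×1121 + 31
1121 = 36×31 + 5
31 = 6×5 + 1
5 = 5×1 + 0
Since gcd(21578, 88585) = 1, back-substitute to write 1 as a combination:
1 = 31 − 6·5
1 = −6·1121 + 217·31
1 = 217·2273 − 440·1121
1 = −440·21578 + 4177·2273
1 = 4177·88585 − 17148·21578
So 21578·(-17148) ≡ 1 (mod 88585), and -17148 ≡ 71437 (mod 88585).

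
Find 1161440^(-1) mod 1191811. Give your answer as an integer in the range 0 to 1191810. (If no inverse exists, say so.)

29706

Run Euclid on (1191811, 1161440):
1191811 = 1*1161440 + 30371
1161440 = 38*30371 + 7342
30371 = 4*7342 + 1003
7342 = 7*1003 + 321
1003 = 3*321 + 40
321 = 8*40 + 1
40 = 40*1 + 0
The gcd is 1. Working backward:
1 = 321 − 8·40
1 = −8·1003 + 25·321
1 = 25·7342 − 183·1003
1 = −183·30371 + 757·7342
1 = 757·1161440 − 28949·30371
1 = −28949·1191811 + 29706·1161440
So 1161440·29706 ≡ 1 (mod 1191811).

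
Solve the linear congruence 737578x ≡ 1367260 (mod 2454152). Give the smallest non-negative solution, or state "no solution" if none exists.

1193106

First find gcd(737578, 2454152):
2454152 = 3×737578 + 241418
737578 = 3×241418 + 13324
241418 = 18×13324 + 1586
13324 = 8×1586 + 636
1586 = 2×636 + 314
636 = 2×314 + 8
314 = 39×8 + 2
8 = 4×2 + 0
gcd = 2 and 2 | 1367260, so solutions exist. Divide through by 2: 368789x ≡ 683630 (mod 1227076).
Now find 368789⁻¹ mod 1227076:
1227076 = 3·368789 + 120709
368789 = 3·120709 + 6662
120709 = 18·6662 + 793
6662 = 8·793 + 318
793 = 2·318 + 157
318 = 2·157 + 4
157 = 39·4 + 1
4 = 4·1 + 0
Back-substitute:
1 = 157 − 39·4
1 = −39·318 + 79·157
1 = 79·793 − 197·318
1 = −197·6662 + 1655·793
1 = 1655·120709 − 29987·6662
1 = −29987·368789 + 91616·120709
1 = 91616·1227076 − 304835·368789
So 368789·(-304835) ≡ 1 (mod 1227076), i.e. 368789⁻¹ ≡ 922241.
Then x ≡ 922241·683630 ≡ 1193106 (mod 1227076); the smallest non-negative solution is x = 1193106.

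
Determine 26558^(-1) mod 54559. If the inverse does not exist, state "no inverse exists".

Run Euclid on (54559, 26558):
54559 = 2·26558 + 1443
26558 = 18·1443 + 584
1443 = 2·584 + 275
584 = 2·275 + 34
275 = 8·34 + 3
34 = 11·3 + 1
3 = 3·1 + 0
The gcd is 1. Working backward:
1 = 34 − 11·3
1 = −11·275 + 89·34
1 = 89·584 − 189·275
1 = −189·1443 + 467·584
1 = 467·26558 − 8595·1443
1 = −8595·54559 + 17657·26558
So 26558·17657 ≡ 1 (mod 54559).

17657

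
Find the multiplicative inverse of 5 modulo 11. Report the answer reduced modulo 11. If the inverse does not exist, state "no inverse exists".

gcd(11, 5) by repeated division:
11 = 2·5 + 1
5 = 5·1 + 0
Since gcd(5, 11) = 1, back-substitute to write 1 as a combination:
1 = 11 − 2·5
So 5·(-2) ≡ 1 (mod 11), and -2 ≡ 9 (mod 11).

9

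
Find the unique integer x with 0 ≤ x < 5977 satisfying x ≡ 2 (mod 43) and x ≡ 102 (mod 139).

4689

Write x = 2 + 43·k. Then 43·k ≡ 102 − 2 ≡ 100 (mod 139).
Need 43⁻¹ mod 139. Extended Euclid on (139, 43):
139 = 3×43 + 10
43 = 4×10 + 3
10 = 3×3 + 1
3 = 3×1 + 0
Back-substitute:
1 = 10 − 3·3
1 = −3·43 + 13·10
1 = 13·139 − 42·43
43⁻¹ ≡ 97 (mod 139), so k ≡ 97·100 ≡ 109 (mod 139).
x = 2 + 43·109 = 4689.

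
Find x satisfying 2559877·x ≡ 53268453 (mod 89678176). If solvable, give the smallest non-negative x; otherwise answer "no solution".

10282433

First find gcd(2559877, 89678176):
89678176 = 35·2559877 + 82481
2559877 = 31·82481 + 2966
82481 = 27·2966 + 2399
2966 = 1·2399 + 567
2399 = 4·567 + 131
567 = 4·131 + 43
131 = 3·43 + 2
43 = 21·2 + 1
2 = 2·1 + 0
gcd = 1, so a unique solution mod 89678176 exists.
Back-substitute for the Bézout coefficients:
1 = 43 − 21·2
1 = −21·131 + 64·43
1 = 64·567 − 277·131
1 = −277·2399 + 1172·567
1 = 1172·2966 − 1449·2399
1 = −1449·82481 + 40295·2966
1 = 40295·2559877 − 1250594·82481
1 = −1250594·89678176 + 43811085·2559877
So 2559877·(43811085) ≡ 1 (mod 89678176), giving 2559877⁻¹ ≡ 43811085.
x ≡ 2559877⁻¹·53268453 ≡ 43811085·53268453 ≡ 10282433 (mod 89678176).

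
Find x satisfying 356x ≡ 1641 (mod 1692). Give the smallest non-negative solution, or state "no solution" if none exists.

gcd(356, 1692):
1692 = 4·356 + 268
356 = 1·268 + 88
268 = 3·88 + 4
88 = 22·4 + 0
gcd = 4, but 4 ∤ 1641, so the congruence has no solution.

no solution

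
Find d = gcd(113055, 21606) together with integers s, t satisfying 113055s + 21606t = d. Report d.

Repeated division:
113055 = 5×21606 + 5025
21606 = 4×5025 + 1506
5025 = 3×1506 + 507
1506 = 2×507 + 492
507 = 1×492 + 15
492 = 32×15 + 12
15 = 1×12 + 3
12 = 4×3 + 0
gcd(113055, 21606) = 3.
Back-substituting:
3 = 15 − 12
3 = −492 + 33·15
3 = 33·507 − 34·492
3 = −34·1506 + 101·507
3 = 101·5025 − 337·1506
3 = −337·21606 + 1449·5025
3 = 1449·113055 − 7582·21606
So 3 = (1449)·113055 + (-7582)·21606.

3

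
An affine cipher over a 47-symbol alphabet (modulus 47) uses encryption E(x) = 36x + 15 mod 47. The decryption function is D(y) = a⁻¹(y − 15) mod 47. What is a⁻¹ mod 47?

17

Extended Euclidean algorithm:
47 = 1*36 + 11
36 = 3*11 + 3
11 = 3*3 + 2
3 = 1*2 + 1
2 = 2*1 + 0
The gcd is 1. Working backward:
1 = 3 − 2
1 = −11 + 4·3
1 = 4·36 − 13·11
1 = −13·47 + 17·36
So 36·17 ≡ 1 (mod 47).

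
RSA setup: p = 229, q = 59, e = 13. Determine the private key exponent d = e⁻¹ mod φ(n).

4069

φ(n) = (p−1)(q−1) = 228·58 = 13224.
Need d with 13·d ≡ 1 (mod 13224). Apply the extended Euclidean algorithm:
13224 = 1017×13 + 3
13 = 4×3 + 1
3 = 3×1 + 0
Back-substitute:
1 = 13 − 4·3
1 = −4·13224 + 4069·13
So 13·4069 ≡ 1 (mod 13224), hence d = 4069.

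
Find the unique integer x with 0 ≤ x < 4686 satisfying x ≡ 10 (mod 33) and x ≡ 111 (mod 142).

1957

Write x = 10 + 33·k. Then 33·k ≡ 111 − 10 ≡ 101 (mod 142).
Need 33⁻¹ mod 142. Extended Euclid on (142, 33):
142 = 4*33 + 10
33 = 3*10 + 3
10 = 3*3 + 1
3 = 3*1 + 0
Back-substitute:
1 = 10 − 3·3
1 = −3·33 + 10·10
1 = 10·142 − 43·33
33⁻¹ ≡ 99 (mod 142), so k ≡ 99·101 ≡ 59 (mod 142).
x = 10 + 33·59 = 1957.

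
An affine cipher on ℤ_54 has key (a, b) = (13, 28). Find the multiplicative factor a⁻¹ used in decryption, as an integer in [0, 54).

25

Run Euclid on (54, 13):
54 = 4*13 + 2
13 = 6*2 + 1
2 = 2*1 + 0
The gcd is 1. Working backward:
1 = 13 − 6·2
1 = −6·54 + 25·13
So 13·25 ≡ 1 (mod 54).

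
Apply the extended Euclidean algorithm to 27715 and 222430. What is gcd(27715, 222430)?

Repeated division:
222430 = 8·27715 + 710
27715 = 39·710 + 25
710 = 28·25 + 10
25 = 2·10 + 5
10 = 2·5 + 0
gcd(27715, 222430) = 5.
Express as a combination:
5 = 25 − 2·10
5 = −2·710 + 57·25
5 = 57·27715 − 2225·710
5 = −2225·222430 + 17857·27715
So 5 = (-2225)·222430 + (17857)·27715.

5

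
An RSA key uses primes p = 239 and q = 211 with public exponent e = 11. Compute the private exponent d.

13631

φ(n) = (p−1)(q−1) = 238·210 = 49980.
Need d with 11·d ≡ 1 (mod 49980). Apply the extended Euclidean algorithm:
49980 = 4543*11 + 7
11 = 1*7 + 4
7 = 1*4 + 3
4 = 1*3 + 1
3 = 3*1 + 0
Back-substitute:
1 = 4 − 3
1 = −7 + 2·4
1 = 2·11 − 3·7
1 = −3·49980 + 13631·11
So 11·13631 ≡ 1 (mod 49980), hence d = 13631.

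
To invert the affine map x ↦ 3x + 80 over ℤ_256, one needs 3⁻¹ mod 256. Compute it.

Run Euclid on (256, 3):
256 = 85×3 + 1
3 = 3×1 + 0
The gcd is 1. Working backward:
1 = 256 − 85·3
So 3·(-85) ≡ 1 (mod 256), and -85 ≡ 171 (mod 256).

171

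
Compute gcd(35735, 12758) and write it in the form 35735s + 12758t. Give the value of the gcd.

1

Repeated division:
35735 = 2×12758 + 10219
12758 = 1×10219 + 2539
10219 = 4×2539 + 63
2539 = 40×63 + 19
63 = 3×19 + 6
19 = 3×6 + 1
6 = 6×1 + 0
gcd(35735, 12758) = 1.
Back-substituting:
1 = 19 − 3·6
1 = −3·63 + 10·19
1 = 10·2539 − 403·63
1 = −403·10219 + 1622·2539
1 = 1622·12758 − 2025·10219
1 = −2025·35735 + 5672·12758
So 1 = (-2025)·35735 + (5672)·12758.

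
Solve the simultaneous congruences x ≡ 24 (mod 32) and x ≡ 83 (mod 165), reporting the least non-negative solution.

248

Write x = 24 + 32·k. Then 32·k ≡ 83 − 24 ≡ 59 (mod 165).
Need 32⁻¹ mod 165. Extended Euclid on (165, 32):
165 = 5×32 + 5
32 = 6×5 + 2
5 = 2×2 + 1
2 = 2×1 + 0
Back-substitute:
1 = 5 − 2·2
1 = −2·32 + 13·5
1 = 13·165 − 67·32
32⁻¹ ≡ 98 (mod 165), so k ≡ 98·59 ≡ 7 (mod 165).
x = 24 + 32·7 = 248.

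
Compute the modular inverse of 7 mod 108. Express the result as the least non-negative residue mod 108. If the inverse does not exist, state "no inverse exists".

gcd(108, 7) by repeated division:
108 = 15×7 + 3
7 = 2×3 + 1
3 = 3×1 + 0
The gcd is 1. Working backward:
1 = 7 − 2·3
1 = −2·108 + 31·7
So 7·31 ≡ 1 (mod 108).

31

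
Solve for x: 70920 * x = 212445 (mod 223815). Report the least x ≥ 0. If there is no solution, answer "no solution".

13021

First find gcd(70920, 223815):
223815 = 3·70920 + 11055
70920 = 6·11055 + 4590
11055 = 2·4590 + 1875
4590 = 2·1875 + 840
1875 = 2·840 + 195
840 = 4·195 + 60
195 = 3·60 + 15
60 = 4·15 + 0
gcd = 15 and 15 | 212445, so solutions exist. Divide through by 15: 4728x ≡ 14163 (mod 14921).
Now find 4728⁻¹ mod 14921:
14921 = 3·4728 + 737
4728 = 6·737 + 306
737 = 2·306 + 125
306 = 2·125 + 56
125 = 2·56 + 13
56 = 4·13 + 4
13 = 3·4 + 1
4 = 4·1 + 0
Back-substitute:
1 = 13 − 3·4
1 = −3·56 + 13·13
1 = 13·125 − 29·56
1 = −29·306 + 71·125
1 = 71·737 − 171·306
1 = −171·4728 + 1097·737
1 = 1097·14921 − 3462·4728
So 4728·(-3462) ≡ 1 (mod 14921), i.e. 4728⁻¹ ≡ 11459.
Then x ≡ 11459·14163 ≡ 13021 (mod 14921); the smallest non-negative solution is x = 13021.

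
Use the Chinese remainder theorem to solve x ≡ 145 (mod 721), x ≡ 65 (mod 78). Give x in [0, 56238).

3029

Write x = 145 + 721·k. Then 721·k ≡ 65 − 145 ≡ 76 (mod 78).
Need 721⁻¹ mod 78. Extended Euclid on (78, 19):
78 = 4×19 + 2
19 = 9×2 + 1
2 = 2×1 + 0
Back-substitute:
1 = 19 − 9·2
1 = −9·78 + 37·19
721⁻¹ ≡ 37 (mod 78), so k ≡ 37·76 ≡ 4 (mod 78).
x = 145 + 721·4 = 3029.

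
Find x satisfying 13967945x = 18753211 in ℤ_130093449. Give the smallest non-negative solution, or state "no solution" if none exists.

101051948

First find gcd(13967945, 130093449):
130093449 = 9*13967945 + 4381944
13967945 = 3*4381944 + 822113
4381944 = 5*822113 + 271379
822113 = 3*271379 + 7976
271379 = 34*7976 + 195
7976 = 40*195 + 176
195 = 1*176 + 19
176 = 9*19 + 5
19 = 3*5 + 4
5 = 1*4 + 1
4 = 4*1 + 0
gcd = 1, so a unique solution mod 130093449 exists.
Back-substitute for the Bézout coefficients:
1 = 5 − 4
1 = −19 + 4·5
1 = 4·176 − 37·19
1 = −37·195 + 41·176
1 = 41·7976 − 1677·195
1 = −1677·271379 + 57059·7976
1 = 57059·822113 − 172854·271379
1 = −172854·4381944 + 921329·822113
1 = 921329·13967945 − 2936841·4381944
1 = −2936841·130093449 + 27352898·13967945
So 13967945·(27352898) ≡ 1 (mod 130093449), giving 13967945⁻¹ ≡ 27352898.
x ≡ 13967945⁻¹·18753211 ≡ 27352898·18753211 ≡ 101051948 (mod 130093449).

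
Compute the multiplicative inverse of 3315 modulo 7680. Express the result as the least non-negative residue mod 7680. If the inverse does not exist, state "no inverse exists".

no inverse exists

Compute gcd(3315, 7680):
7680 = 2·3315 + 1050
3315 = 3·1050 + 165
1050 = 6·165 + 60
165 = 2·60 + 45
60 = 1·45 + 15
45 = 3·15 + 0
gcd(3315, 7680) = 15 ≠ 1, so 3315 has no multiplicative inverse modulo 7680.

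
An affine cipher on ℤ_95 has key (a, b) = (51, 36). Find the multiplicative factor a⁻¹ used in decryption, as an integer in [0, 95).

Apply the Euclidean algorithm to 95 and 51:
95 = 1·51 + 44
51 = 1·44 + 7
44 = 6·7 + 2
7 = 3·2 + 1
2 = 2·1 + 0
gcd = 1, so the inverse exists. Back-substitute:
1 = 7 − 3·2
1 = −3·44 + 19·7
1 = 19·51 − 22·44
1 = −22·95 + 41·51
So 51·41 ≡ 1 (mod 95).

41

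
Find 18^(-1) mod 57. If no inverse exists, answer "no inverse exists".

Euclidean algorithm on 57, 18:
57 = 3·18 + 3
18 = 6·3 + 0
The gcd is 3, not 1, hence no inverse exists.

no inverse exists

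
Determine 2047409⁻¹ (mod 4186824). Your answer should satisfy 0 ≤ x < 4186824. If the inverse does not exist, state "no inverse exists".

1333553

Run Euclid on (4186824, 2047409):
4186824 = 2·2047409 + 92006
2047409 = 22·92006 + 23277
92006 = 3·23277 + 22175
23277 = 1·22175 + 1102
22175 = 20·1102 + 135
1102 = 8·135 + 22
135 = 6·22 + 3
22 = 7·3 + 1
3 = 3·1 + 0
Since gcd(2047409, 4186824) = 1, back-substitute to write 1 as a combination:
1 = 22 − 7·3
1 = −7·135 + 43·22
1 = 43·1102 − 351·135
1 = −351·22175 + 7063·1102
1 = 7063·23277 − 7414·22175
1 = −7414·92006 + 29305·23277
1 = 29305·2047409 − 652124·92006
1 = −652124·4186824 + 1333553·2047409
So 2047409·1333553 ≡ 1 (mod 4186824).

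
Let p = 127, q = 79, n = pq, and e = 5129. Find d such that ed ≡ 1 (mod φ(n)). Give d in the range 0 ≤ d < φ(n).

2537

φ(n) = (p−1)(q−1) = 126·78 = 9828.
Need d with 5129·d ≡ 1 (mod 9828). Apply the extended Euclidean algorithm:
9828 = 1×5129 + 4699
5129 = 1×4699 + 430
4699 = 10×430 + 399
430 = 1×399 + 31
399 = 12×31 + 27
31 = 1×27 + 4
27 = 6×4 + 3
4 = 1×3 + 1
3 = 3×1 + 0
Back-substitute:
1 = 4 − 3
1 = −27 + 7·4
1 = 7·31 − 8·27
1 = −8·399 + 103·31
1 = 103·430 − 111·399
1 = −111·4699 + 1213·430
1 = 1213·5129 − 1324·4699
1 = −1324·9828 + 2537·5129
So 5129·2537 ≡ 1 (mod 9828), hence d = 2537.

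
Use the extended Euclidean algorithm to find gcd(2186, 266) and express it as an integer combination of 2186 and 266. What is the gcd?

Apply Euclid's algorithm to 2186 and 266:
2186 = 8*266 + 58
266 = 4*58 + 34
58 = 1*34 + 24
34 = 1*24 + 10
24 = 2*10 + 4
10 = 2*4 + 2
4 = 2*2 + 0
gcd(2186, 266) = 2.
Express as a combination:
2 = 10 − 2·4
2 = −2·24 + 5·10
2 = 5·34 − 7·24
2 = −7·58 + 12·34
2 = 12·266 − 55·58
2 = −55·2186 + 452·266
So 2 = (-55)·2186 + (452)·266.

2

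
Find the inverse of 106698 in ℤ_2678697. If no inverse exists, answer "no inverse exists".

Compute gcd(106698, 2678697):
2678697 = 25·106698 + 11247
106698 = 9·11247 + 5475
11247 = 2·5475 + 297
5475 = 18·297 + 129
297 = 2·129 + 39
129 = 3·39 + 12
39 = 3·12 + 3
12 = 4·3 + 0
Since gcd = 3 > 1, 106698 is not a unit mod 2678697.

no inverse exists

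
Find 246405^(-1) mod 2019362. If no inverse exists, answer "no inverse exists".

Run Euclid on (2019362, 246405):
2019362 = 8·246405 + 48122
246405 = 5·48122 + 5795
48122 = 8·5795 + 1762
5795 = 3·1762 + 509
1762 = 3·509 + 235
509 = 2·235 + 39
235 = 6·39 + 1
39 = 39·1 + 0
gcd = 1, so the inverse exists. Back-substitute:
1 = 235 − 6·39
1 = −6·509 + 13·235
1 = 13·1762 − 45·509
1 = −45·5795 + 148·1762
1 = 148·48122 − 1229·5795
1 = −1229·246405 + 6293·48122
1 = 6293·2019362 − 51573·246405
So 246405·(-51573) ≡ 1 (mod 2019362), and -51573 ≡ 1967789 (mod 2019362).

1967789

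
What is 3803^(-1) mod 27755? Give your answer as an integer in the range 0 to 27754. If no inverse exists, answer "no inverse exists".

Run Euclid on (27755, 3803):
27755 = 7×3803 + 1134
3803 = 3×1134 + 401
1134 = 2×401 + 332
401 = 1×332 + 69
332 = 4×69 + 56
69 = 1×56 + 13
56 = 4×13 + 4
13 = 3×4 + 1
4 = 4×1 + 0
Since gcd(3803, 27755) = 1, back-substitute to write 1 as a combination:
1 = 13 − 3·4
1 = −3·56 + 13·13
1 = 13·69 − 16·56
1 = −16·332 + 77·69
1 = 77·401 − 93·332
1 = −93·1134 + 263·401
1 = 263·3803 − 882·1134
1 = −882·27755 + 6437·3803
So 3803·6437 ≡ 1 (mod 27755).

6437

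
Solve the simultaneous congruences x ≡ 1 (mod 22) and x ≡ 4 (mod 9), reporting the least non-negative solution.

Write x = 1 + 22·k. Then 22·k ≡ 4 − 1 ≡ 3 (mod 9).
Need 22⁻¹ mod 9. Extended Euclid on (9, 4):
9 = 2×4 + 1
4 = 4×1 + 0
Back-substitute:
1 = 9 − 2·4
22⁻¹ ≡ 7 (mod 9), so k ≡ 7·3 ≡ 3 (mod 9).
x = 1 + 22·3 = 67.

67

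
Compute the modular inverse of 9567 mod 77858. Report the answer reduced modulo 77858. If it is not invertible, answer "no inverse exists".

Run Euclid on (77858, 9567):
77858 = 8*9567 + 1322
9567 = 7*1322 + 313
1322 = 4*313 + 70
313 = 4*70 + 33
70 = 2*33 + 4
33 = 8*4 + 1
4 = 4*1 + 0
Since gcd(9567, 77858) = 1, back-substitute to write 1 as a combination:
1 = 33 − 8·4
1 = −8·70 + 17·33
1 = 17·313 − 76·70
1 = −76·1322 + 321·313
1 = 321·9567 − 2323·1322
1 = −2323·77858 + 18905·9567
So 9567·18905 ≡ 1 (mod 77858).

18905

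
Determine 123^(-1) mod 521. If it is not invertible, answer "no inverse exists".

gcd(521, 123) by repeated division:
521 = 4*123 + 29
123 = 4*29 + 7
29 = 4*7 + 1
7 = 7*1 + 0
Since gcd(123, 521) = 1, back-substitute to write 1 as a combination:
1 = 29 − 4·7
1 = −4·123 + 17·29
1 = 17·521 − 72·123
So 123·(-72) ≡ 1 (mod 521), and -72 ≡ 449 (mod 521).

449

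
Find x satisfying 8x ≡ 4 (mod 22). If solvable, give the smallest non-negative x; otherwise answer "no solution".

First find gcd(8, 22):
22 = 2×8 + 6
8 = 1×6 + 2
6 = 3×2 + 0
gcd = 2 and 2 | 4, so solutions exist. Divide through by 2: 4x ≡ 2 (mod 11).
Now find 4⁻¹ mod 11:
11 = 2*4 + 3
4 = 1*3 + 1
3 = 3*1 + 0
Back-substitute:
1 = 4 − 3
1 = −11 + 3·4
So 4⁻¹ ≡ 3 (mod 11).
Then x ≡ 3·2 ≡ 6 (mod 11); the smallest non-negative solution is x = 6.

6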